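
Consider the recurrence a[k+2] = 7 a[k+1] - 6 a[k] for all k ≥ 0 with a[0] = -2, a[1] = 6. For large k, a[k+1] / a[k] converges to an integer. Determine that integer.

6

The characteristic equation is r^2 - 7r + 6 = 0, which factors as (r - 6)(r - 1) = 0.
So the roots are 6 and 1. Since |6| > |1| and the coefficient of 6^k is non-zero, the ratio tends to 6.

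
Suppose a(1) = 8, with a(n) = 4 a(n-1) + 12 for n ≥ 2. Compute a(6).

12284

a(2) = 4·8 + 12 = 44
a(3) = 4·44 + 12 = 188
a(4) = 4·188 + 12 = 764
a(5) = 4·764 + 12 = 3068
a(6) = 4·3068 + 12 = 12284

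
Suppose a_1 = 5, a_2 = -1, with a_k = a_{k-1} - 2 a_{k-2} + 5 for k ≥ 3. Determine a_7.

a_3 = (-1) - 2*5 + 5 = -6
a_4 = (-6) - 2*(-1) + 5 = 1
a_5 = 1 - 2*(-6) + 5 = 18
a_6 = 18 - 2*1 + 5 = 21
a_7 = 21 - 2*18 + 5 = -10

-10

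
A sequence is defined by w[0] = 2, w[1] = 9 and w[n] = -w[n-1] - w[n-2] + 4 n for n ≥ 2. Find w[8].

w[2] = -9 - 2 + 8 = -3
w[3] = -(-3) - 9 + 12 = 6
w[4] = -6 - (-3) + 16 = 13
w[5] = -13 - 6 + 20 = 1
w[6] = -1 - 13 + 24 = 10
w[7] = -10 - 1 + 28 = 17
w[8] = -17 - 10 + 32 = 5

5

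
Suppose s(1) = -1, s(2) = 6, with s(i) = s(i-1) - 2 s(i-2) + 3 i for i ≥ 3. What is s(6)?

s(3) = 6 - 2·(-1) + 9 = 17
s(4) = 17 - 2·6 + 12 = 17
s(5) = 17 - 2·17 + 15 = -2
s(6) = (-2) - 2·17 + 18 = -18

-18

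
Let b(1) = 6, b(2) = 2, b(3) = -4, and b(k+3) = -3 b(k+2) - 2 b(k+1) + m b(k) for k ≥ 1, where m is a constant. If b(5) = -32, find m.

b(4) = 8 + 6m
b(5) = -16 - 16m
So -16 - 16m = -32, giving m = 1.

1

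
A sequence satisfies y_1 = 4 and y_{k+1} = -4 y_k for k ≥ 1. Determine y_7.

y_2 = -4(4) = -16
y_3 = -4(-16) = 64
y_4 = -4(64) = -256
y_5 = -4(-256) = 1024
y_6 = -4(1024) = -4096
y_7 = -4(-4096) = 16384

16384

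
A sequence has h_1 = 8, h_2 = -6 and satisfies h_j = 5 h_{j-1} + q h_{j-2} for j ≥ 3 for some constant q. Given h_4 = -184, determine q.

h_3 = -30 + 8q
h_4 = -150 + 34q
So -150 + 34q = -184, giving q = -1.

-1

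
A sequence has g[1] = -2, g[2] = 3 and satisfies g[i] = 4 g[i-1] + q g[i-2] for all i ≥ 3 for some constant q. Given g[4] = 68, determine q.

-4

g[3] = 12 - 2q
g[4] = 48 - 5q
So 48 - 5q = 68, giving q = -4.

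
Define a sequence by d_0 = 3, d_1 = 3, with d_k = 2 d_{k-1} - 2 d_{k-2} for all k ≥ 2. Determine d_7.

d_2 = 2·3 - 2·3 = 0
d_3 = 2·0 - 2·3 = -6
d_4 = 2·(-6) - 2·0 = -12
d_5 = 2·(-12) - 2·(-6) = -12
d_6 = 2·(-12) - 2·(-12) = 0
d_7 = 2·0 - 2·(-12) = 24

24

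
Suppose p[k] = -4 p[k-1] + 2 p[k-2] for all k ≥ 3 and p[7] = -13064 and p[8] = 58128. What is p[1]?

-5

Rearranging, p[k-2] = (p[k] + 4 p[k-1]) / 2.
p[6] = (58128 + 4*(-13064)) / 2 = 5872/2 = 2936
p[5] = (-13064 + 4*2936) / 2 = -1320/2 = -660
p[4] = (2936 + 4*(-660)) / 2 = 296/2 = 148
p[3] = (-660 + 4*148) / 2 = -68/2 = -34
p[2] = (148 + 4*(-34)) / 2 = 12/2 = 6
p[1] = (-34 + 4*6) / 2 = -10/2 = -5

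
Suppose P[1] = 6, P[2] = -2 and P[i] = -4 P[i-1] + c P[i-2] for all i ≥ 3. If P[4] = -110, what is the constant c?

P[3] = 8 + 6c
P[4] = -32 - 26c
So -32 - 26c = -110, giving c = 3.

3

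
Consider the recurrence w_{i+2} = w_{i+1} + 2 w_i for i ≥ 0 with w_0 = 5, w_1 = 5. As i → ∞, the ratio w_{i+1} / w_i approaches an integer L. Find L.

The characteristic equation is r^2 - r - 2 = 0, which factors as (r - 2)(r + 1) = 0.
So the roots are 2 and -1. Since |2| > |-1| and the coefficient of 2^i is non-zero, the ratio tends to 2.

2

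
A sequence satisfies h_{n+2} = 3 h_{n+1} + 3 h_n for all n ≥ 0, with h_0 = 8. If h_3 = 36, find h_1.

Let h_1 = w.
h_2 = 24 + 3w
h_3 = 72 + 12w
So 72 + 12w = 36, giving w = -3.

-3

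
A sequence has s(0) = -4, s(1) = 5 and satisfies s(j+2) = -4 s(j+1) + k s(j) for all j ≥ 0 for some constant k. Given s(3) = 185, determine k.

5

s(2) = -20 - 4k
s(3) = 80 + 21k
So 80 + 21k = 185, giving k = 5.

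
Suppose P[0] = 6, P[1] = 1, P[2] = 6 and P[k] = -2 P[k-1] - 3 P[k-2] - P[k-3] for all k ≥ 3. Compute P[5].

P[3] = -2*6 - 3*1 - 6 = -21
P[4] = -2*(-21) - 3*6 - 1 = 23
P[5] = -2*23 - 3*(-21) - 6 = 11

11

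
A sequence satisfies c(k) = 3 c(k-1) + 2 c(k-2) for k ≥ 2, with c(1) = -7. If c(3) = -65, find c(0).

Let c(0) = w.
c(2) = -21 + 2w
c(3) = -77 + 6w
So -77 + 6w = -65, giving w = 2.

2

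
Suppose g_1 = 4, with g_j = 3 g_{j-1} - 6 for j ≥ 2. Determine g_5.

g_2 = 3*4 - 6 = 6
g_3 = 3*6 - 6 = 12
g_4 = 3*12 - 6 = 30
g_5 = 3*30 - 6 = 84

84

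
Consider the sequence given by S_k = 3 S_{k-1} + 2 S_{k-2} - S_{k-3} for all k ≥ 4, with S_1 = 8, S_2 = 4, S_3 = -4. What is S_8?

-2008

S_4 = 3·(-4) + 2·4 - 8 = -12
S_5 = 3·(-12) + 2·(-4) - 4 = -48
S_6 = 3·(-48) + 2·(-12) - (-4) = -164
S_7 = 3·(-164) + 2·(-48) - (-12) = -576
S_8 = 3·(-576) + 2·(-164) - (-48) = -2008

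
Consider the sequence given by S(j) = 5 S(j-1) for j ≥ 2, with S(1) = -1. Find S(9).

S(2) = 5·(-1) = -5
S(3) = 5·(-5) = -25
S(4) = 5·(-25) = -125
S(5) = 5·(-125) = -625
S(6) = 5·(-625) = -3125
S(7) = 5·(-3125) = -15625
S(8) = 5·(-15625) = -78125
S(9) = 5·(-78125) = -390625

-390625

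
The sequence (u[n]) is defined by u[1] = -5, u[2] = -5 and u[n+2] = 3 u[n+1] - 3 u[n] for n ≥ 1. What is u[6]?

u[3] = 3(-5) - 3(-5) = 0
u[4] = 3(0) - 3(-5) = 15
u[5] = 3(15) - 3(0) = 45
u[6] = 3(45) - 3(15) = 90

90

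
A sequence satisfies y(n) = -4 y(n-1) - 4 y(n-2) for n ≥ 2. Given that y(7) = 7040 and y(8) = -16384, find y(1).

2

Rearranging, y(n-2) = (y(n) + 4 y(n-1)) / -4.
y(6) = (-16384 + 4(7040)) / -4 = 11776/-4 = -2944
y(5) = (7040 + 4(-2944)) / -4 = -4736/-4 = 1184
y(4) = (-2944 + 4(1184)) / -4 = 1792/-4 = -448
y(3) = (1184 + 4(-448)) / -4 = -608/-4 = 152
y(2) = (-448 + 4(152)) / -4 = 160/-4 = -40
y(1) = (152 + 4(-40)) / -4 = -8/-4 = 2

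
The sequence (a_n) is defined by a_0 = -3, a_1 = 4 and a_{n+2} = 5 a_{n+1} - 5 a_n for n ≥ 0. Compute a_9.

a_2 = 5*4 - 5*(-3) = 35
a_3 = 5*35 - 5*4 = 155
a_4 = 5*155 - 5*35 = 600
a_5 = 5*600 - 5*155 = 2225
a_6 = 5*2225 - 5*600 = 8125
a_7 = 5*8125 - 5*2225 = 29500
a_8 = 5*29500 - 5*8125 = 106875
a_9 = 5*106875 - 5*29500 = 386875

386875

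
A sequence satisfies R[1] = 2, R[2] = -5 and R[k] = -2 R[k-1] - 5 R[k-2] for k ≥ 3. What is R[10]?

R[3] = -2*(-5) - 5*2 = 0
R[4] = -2*0 - 5*(-5) = 25
R[5] = -2*25 - 5*0 = -50
R[6] = -2*(-50) - 5*25 = -25
R[7] = -2*(-25) - 5*(-50) = 300
R[8] = -2*300 - 5*(-25) = -475
R[9] = -2*(-475) - 5*300 = -550
R[10] = -2*(-550) - 5*(-475) = 3475

3475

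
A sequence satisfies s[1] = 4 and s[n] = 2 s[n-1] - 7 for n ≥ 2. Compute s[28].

The fixed point is -7/(1 - 2) = 7, so s[n] - 7 = 2(s[n-1] - 7).
Hence s[n] = -3·2^{n-1} + 7.
s[28] = -3·2^{27} + 7 = -3·134217728 + 7 = -402653177.

-402653177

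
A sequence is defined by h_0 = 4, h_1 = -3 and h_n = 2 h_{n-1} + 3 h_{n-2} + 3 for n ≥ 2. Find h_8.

h_2 = 2*(-3) + 3*4 + 3 = 9
h_3 = 2*9 + 3*(-3) + 3 = 12
h_4 = 2*12 + 3*9 + 3 = 54
h_5 = 2*54 + 3*12 + 3 = 147
h_6 = 2*147 + 3*54 + 3 = 459
h_7 = 2*459 + 3*147 + 3 = 1362
h_8 = 2*1362 + 3*459 + 3 = 4104

4104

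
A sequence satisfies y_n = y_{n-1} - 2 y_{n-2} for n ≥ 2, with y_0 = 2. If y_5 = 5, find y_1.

Let y_1 = x.
y_2 = -4 + x
y_3 = -4 - x
y_4 = 4 - 3x
y_5 = 12 - x
So 12 - x = 5, giving x = 7.

7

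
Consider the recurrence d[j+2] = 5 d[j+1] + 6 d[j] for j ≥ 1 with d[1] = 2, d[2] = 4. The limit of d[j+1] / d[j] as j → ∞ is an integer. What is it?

The characteristic equation is r^2 - 5r - 6 = 0, which factors as (r - 6)(r + 1) = 0.
So the roots are 6 and -1. Since |6| > |-1| and the coefficient of 6^j is non-zero, the ratio tends to 6.

6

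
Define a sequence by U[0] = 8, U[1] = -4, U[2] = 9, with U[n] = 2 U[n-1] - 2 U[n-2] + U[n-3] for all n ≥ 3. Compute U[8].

U[3] = 2(9) - 2(-4) + 8 = 34
U[4] = 2(34) - 2(9) + (-4) = 46
U[5] = 2(46) - 2(34) + 9 = 33
U[6] = 2(33) - 2(46) + 34 = 8
U[7] = 2(8) - 2(33) + 46 = -4
U[8] = 2(-4) - 2(8) + 33 = 9

9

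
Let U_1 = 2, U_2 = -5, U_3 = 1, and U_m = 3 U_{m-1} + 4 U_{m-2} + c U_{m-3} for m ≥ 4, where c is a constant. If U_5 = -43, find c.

4

U_4 = -17 + 2c
U_5 = -47 + c
So -47 + c = -43, giving c = 4.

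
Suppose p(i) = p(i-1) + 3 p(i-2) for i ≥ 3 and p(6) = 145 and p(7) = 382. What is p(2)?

Rearranging, p(i-2) = (p(i) - p(i-1)) / 3.
p(5) = (382 - 145) / 3 = 237/3 = 79
p(4) = (145 - 79) / 3 = 66/3 = 22
p(3) = (79 - 22) / 3 = 57/3 = 19
p(2) = (22 - 19) / 3 = 3/3 = 1

1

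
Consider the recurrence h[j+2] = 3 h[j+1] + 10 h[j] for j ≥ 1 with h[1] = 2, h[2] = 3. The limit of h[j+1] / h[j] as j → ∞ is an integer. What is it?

5

The characteristic equation is r^2 - 3r - 10 = 0, which factors as (r - 5)(r + 2) = 0.
So the roots are 5 and -2. Since |5| > |-2| and the coefficient of 5^j is non-zero, the ratio tends to 5.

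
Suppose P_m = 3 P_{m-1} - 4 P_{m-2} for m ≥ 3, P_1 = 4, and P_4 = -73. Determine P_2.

Let P_2 = v.
P_3 = -16 + 3v
P_4 = -48 + 5v
So -48 + 5v = -73, giving v = -5.

-5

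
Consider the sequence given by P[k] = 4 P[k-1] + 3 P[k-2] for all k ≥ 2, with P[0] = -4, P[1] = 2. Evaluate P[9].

P[2] = 4(2) + 3(-4) = -4
P[3] = 4(-4) + 3(2) = -10
P[4] = 4(-10) + 3(-4) = -52
P[5] = 4(-52) + 3(-10) = -238
P[6] = 4(-238) + 3(-52) = -1108
P[7] = 4(-1108) + 3(-238) = -5146
P[8] = 4(-5146) + 3(-1108) = -23908
P[9] = 4(-23908) + 3(-5146) = -111070

-111070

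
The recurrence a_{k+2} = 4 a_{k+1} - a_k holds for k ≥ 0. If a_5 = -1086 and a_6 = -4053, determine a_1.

Rearranging, a_{k-2} = -(a_k - 4 a_{k-1}).
a_4 = -(-4053 - 4·(-1086)) = -291
a_3 = -(-1086 - 4·(-291)) = -78
a_2 = -(-291 - 4·(-78)) = -21
a_1 = -(-78 - 4·(-21)) = -6

-6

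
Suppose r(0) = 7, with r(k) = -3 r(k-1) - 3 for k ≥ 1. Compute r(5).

-1884

r(1) = -3(7) - 3 = -24
r(2) = -3(-24) - 3 = 69
r(3) = -3(69) - 3 = -210
r(4) = -3(-210) - 3 = 627
r(5) = -3(627) - 3 = -1884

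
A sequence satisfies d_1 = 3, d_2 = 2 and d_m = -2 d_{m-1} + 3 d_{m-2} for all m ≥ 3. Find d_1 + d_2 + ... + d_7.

156

d_3 = -2·2 + 3·3 = 5
d_4 = -2·5 + 3·2 = -4
d_5 = -2·(-4) + 3·5 = 23
d_6 = -2·23 + 3·(-4) = -58
d_7 = -2·(-58) + 3·23 = 185
Sum = 3 + 2 + 5 + (-4) + 23 + (-58) + 185 = 156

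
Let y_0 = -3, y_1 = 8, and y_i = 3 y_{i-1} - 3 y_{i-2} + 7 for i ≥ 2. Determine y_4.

y_2 = 3·8 - 3·(-3) + 7 = 40
y_3 = 3·40 - 3·8 + 7 = 103
y_4 = 3·103 - 3·40 + 7 = 196

196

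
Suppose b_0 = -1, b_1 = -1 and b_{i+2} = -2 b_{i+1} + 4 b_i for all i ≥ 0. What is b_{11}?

21504

b_2 = -2(-1) + 4(-1) = -2
b_3 = -2(-2) + 4(-1) = 0
b_4 = -2(0) + 4(-2) = -8
b_5 = -2(-8) + 4(0) = 16
b_6 = -2(16) + 4(-8) = -64
b_7 = -2(-64) + 4(16) = 192
b_8 = -2(192) + 4(-64) = -640
b_9 = -2(-640) + 4(192) = 2048
b_{10} = -2(2048) + 4(-640) = -6656
b_{11} = -2(-6656) + 4(2048) = 21504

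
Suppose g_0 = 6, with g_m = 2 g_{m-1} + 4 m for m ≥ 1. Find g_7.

1756

g_1 = 2*6 + 4 = 16
g_2 = 2*16 + 8 = 40
g_3 = 2*40 + 12 = 92
g_4 = 2*92 + 16 = 200
g_5 = 2*200 + 20 = 420
g_6 = 2*420 + 24 = 864
g_7 = 2*864 + 28 = 1756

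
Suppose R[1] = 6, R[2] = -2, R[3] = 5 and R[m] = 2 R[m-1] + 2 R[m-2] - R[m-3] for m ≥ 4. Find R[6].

R[4] = 2*5 + 2*(-2) - 6 = 0
R[5] = 2*0 + 2*5 - (-2) = 12
R[6] = 2*12 + 2*0 - 5 = 19

19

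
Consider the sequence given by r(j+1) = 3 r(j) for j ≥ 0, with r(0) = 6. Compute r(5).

1458

r(1) = 3*6 = 18
r(2) = 3*18 = 54
r(3) = 3*54 = 162
r(4) = 3*162 = 486
r(5) = 3*486 = 1458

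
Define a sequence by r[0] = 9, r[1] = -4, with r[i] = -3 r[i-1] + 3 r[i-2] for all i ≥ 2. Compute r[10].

r[2] = -3·(-4) + 3·9 = 39
r[3] = -3·39 + 3·(-4) = -129
r[4] = -3·(-129) + 3·39 = 504
r[5] = -3·504 + 3·(-129) = -1899
r[6] = -3·(-1899) + 3·504 = 7209
r[7] = -3·7209 + 3·(-1899) = -27324
r[8] = -3·(-27324) + 3·7209 = 103599
r[9] = -3·103599 + 3·(-27324) = -392769
r[10] = -3·(-392769) + 3·103599 = 1489104

1489104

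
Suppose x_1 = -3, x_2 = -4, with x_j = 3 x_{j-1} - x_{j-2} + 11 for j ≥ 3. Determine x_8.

x_3 = 3(-4) - (-3) + 11 = 2
x_4 = 3(2) - (-4) + 11 = 21
x_5 = 3(21) - 2 + 11 = 72
x_6 = 3(72) - 21 + 11 = 206
x_7 = 3(206) - 72 + 11 = 557
x_8 = 3(557) - 206 + 11 = 1476

1476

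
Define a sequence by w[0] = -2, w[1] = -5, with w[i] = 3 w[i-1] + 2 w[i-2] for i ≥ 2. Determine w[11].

-1736923

w[2] = 3(-5) + 2(-2) = -19
w[3] = 3(-19) + 2(-5) = -67
w[4] = 3(-67) + 2(-19) = -239
w[5] = 3(-239) + 2(-67) = -851
w[6] = 3(-851) + 2(-239) = -3031
w[7] = 3(-3031) + 2(-851) = -10795
w[8] = 3(-10795) + 2(-3031) = -38447
w[9] = 3(-38447) + 2(-10795) = -136931
w[10] = 3(-136931) + 2(-38447) = -487687
w[11] = 3(-487687) + 2(-136931) = -1736923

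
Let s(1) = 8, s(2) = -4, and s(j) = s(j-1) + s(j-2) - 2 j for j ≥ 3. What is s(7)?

-92

s(3) = (-4) + 8 - 6 = -2
s(4) = (-2) + (-4) - 8 = -14
s(5) = (-14) + (-2) - 10 = -26
s(6) = (-26) + (-14) - 12 = -52
s(7) = (-52) + (-26) - 14 = -92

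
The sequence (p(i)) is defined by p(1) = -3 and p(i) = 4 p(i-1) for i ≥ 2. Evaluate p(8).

-49152

p(2) = 4·(-3) = -12
p(3) = 4·(-12) = -48
p(4) = 4·(-48) = -192
p(5) = 4·(-192) = -768
p(6) = 4·(-768) = -3072
p(7) = 4·(-3072) = -12288
p(8) = 4·(-12288) = -49152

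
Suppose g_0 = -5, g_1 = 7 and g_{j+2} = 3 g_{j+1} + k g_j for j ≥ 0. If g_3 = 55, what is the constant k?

g_2 = 21 - 5k
g_3 = 63 - 8k
So 63 - 8k = 55, giving k = 1.

1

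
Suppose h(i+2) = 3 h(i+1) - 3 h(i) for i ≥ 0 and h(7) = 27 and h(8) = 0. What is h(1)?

Rearranging, h(i-2) = (h(i) - 3 h(i-1)) / -3.
h(6) = (0 - 3(27)) / -3 = -81/-3 = 27
h(5) = (27 - 3(27)) / -3 = -54/-3 = 18
h(4) = (27 - 3(18)) / -3 = -27/-3 = 9
h(3) = (18 - 3(9)) / -3 = -9/-3 = 3
h(2) = (9 - 3(3)) / -3 = 0/-3 = 0
h(1) = (3 - 3(0)) / -3 = 3/-3 = -1

-1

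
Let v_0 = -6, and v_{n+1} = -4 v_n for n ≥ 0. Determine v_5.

v_1 = -4*(-6) = 24
v_2 = -4*24 = -96
v_3 = -4*(-96) = 384
v_4 = -4*384 = -1536
v_5 = -4*(-1536) = 6144

6144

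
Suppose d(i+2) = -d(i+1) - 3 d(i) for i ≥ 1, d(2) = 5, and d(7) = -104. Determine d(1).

8

Let d(1) = x.
d(3) = -5 - 3x
d(4) = -10 + 3x
d(5) = 25 + 6x
d(6) = 5 - 15x
d(7) = -80 - 3x
So -80 - 3x = -104, giving x = 8.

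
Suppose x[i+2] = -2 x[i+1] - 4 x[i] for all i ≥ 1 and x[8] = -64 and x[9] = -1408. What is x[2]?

Rearranging, x[i-2] = (x[i] + 2 x[i-1]) / -4.
x[7] = (-1408 + 2(-64)) / -4 = -1536/-4 = 384
x[6] = (-64 + 2(384)) / -4 = 704/-4 = -176
x[5] = (384 + 2(-176)) / -4 = 32/-4 = -8
x[4] = (-176 + 2(-8)) / -4 = -192/-4 = 48
x[3] = (-8 + 2(48)) / -4 = 88/-4 = -22
x[2] = (48 + 2(-22)) / -4 = 4/-4 = -1

-1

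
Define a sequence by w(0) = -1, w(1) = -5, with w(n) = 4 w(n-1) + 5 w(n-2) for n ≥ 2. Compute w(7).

w(2) = 4(-5) + 5(-1) = -25
w(3) = 4(-25) + 5(-5) = -125
w(4) = 4(-125) + 5(-25) = -625
w(5) = 4(-625) + 5(-125) = -3125
w(6) = 4(-3125) + 5(-625) = -15625
w(7) = 4(-15625) + 5(-3125) = -78125

-78125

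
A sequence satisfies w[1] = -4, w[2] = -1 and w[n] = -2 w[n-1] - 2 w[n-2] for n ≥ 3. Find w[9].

w[3] = -2*(-1) - 2*(-4) = 10
w[4] = -2*10 - 2*(-1) = -18
w[5] = -2*(-18) - 2*10 = 16
w[6] = -2*16 - 2*(-18) = 4
w[7] = -2*4 - 2*16 = -40
w[8] = -2*(-40) - 2*4 = 72
w[9] = -2*72 - 2*(-40) = -64

-64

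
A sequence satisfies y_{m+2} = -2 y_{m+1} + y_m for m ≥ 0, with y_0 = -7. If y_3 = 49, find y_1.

7

Let y_1 = x.
y_2 = -7 - 2x
y_3 = 14 + 5x
So 14 + 5x = 49, giving x = 7.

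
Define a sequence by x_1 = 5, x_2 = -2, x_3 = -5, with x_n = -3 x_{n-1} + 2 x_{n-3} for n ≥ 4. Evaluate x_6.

x_4 = -3·(-5) + 2·5 = 25
x_5 = -3·25 + 2·(-2) = -79
x_6 = -3·(-79) + 2·(-5) = 227

227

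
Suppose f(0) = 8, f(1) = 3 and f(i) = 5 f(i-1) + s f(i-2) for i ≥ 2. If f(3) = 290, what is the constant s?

5

f(2) = 15 + 8s
f(3) = 75 + 43s
So 75 + 43s = 290, giving s = 5.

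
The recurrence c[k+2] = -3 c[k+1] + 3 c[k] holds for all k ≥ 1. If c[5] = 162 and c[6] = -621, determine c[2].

Rearranging, c[k-2] = (c[k] + 3 c[k-1]) / 3.
c[4] = (-621 + 3*162) / 3 = -135/3 = -45
c[3] = (162 + 3*(-45)) / 3 = 27/3 = 9
c[2] = (-45 + 3*9) / 3 = -18/3 = -6

-6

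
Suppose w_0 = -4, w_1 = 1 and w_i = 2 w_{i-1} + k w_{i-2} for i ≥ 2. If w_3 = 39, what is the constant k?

w_2 = 2 - 4k
w_3 = 4 - 7k
So 4 - 7k = 39, giving k = -5.

-5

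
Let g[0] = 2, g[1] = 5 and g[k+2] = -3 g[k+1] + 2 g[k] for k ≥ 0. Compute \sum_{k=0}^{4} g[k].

-112

g[2] = -3(5) + 2(2) = -11
g[3] = -3(-11) + 2(5) = 43
g[4] = -3(43) + 2(-11) = -151
Sum = 2 + 5 + (-11) + 43 + (-151) = -112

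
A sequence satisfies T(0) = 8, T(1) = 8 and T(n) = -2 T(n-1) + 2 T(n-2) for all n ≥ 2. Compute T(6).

T(2) = -2*8 + 2*8 = 0
T(3) = -2*0 + 2*8 = 16
T(4) = -2*16 + 2*0 = -32
T(5) = -2*(-32) + 2*16 = 96
T(6) = -2*96 + 2*(-32) = -256

-256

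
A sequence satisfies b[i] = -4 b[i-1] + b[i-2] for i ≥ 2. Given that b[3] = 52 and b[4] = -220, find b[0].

4

Rearranging, b[i-2] = b[i] + 4 b[i-1].
b[2] = -220 + 4·52 = -12
b[1] = 52 + 4·(-12) = 4
b[0] = -12 + 4·4 = 4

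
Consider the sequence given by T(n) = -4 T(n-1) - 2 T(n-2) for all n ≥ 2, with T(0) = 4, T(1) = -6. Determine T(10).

T(2) = -4(-6) - 2(4) = 16
T(3) = -4(16) - 2(-6) = -52
T(4) = -4(-52) - 2(16) = 176
T(5) = -4(176) - 2(-52) = -600
T(6) = -4(-600) - 2(176) = 2048
T(7) = -4(2048) - 2(-600) = -6992
T(8) = -4(-6992) - 2(2048) = 23872
T(9) = -4(23872) - 2(-6992) = -81504
T(10) = -4(-81504) - 2(23872) = 278272

278272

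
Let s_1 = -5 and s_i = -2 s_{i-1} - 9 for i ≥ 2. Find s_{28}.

268435453

The fixed point is -9/(1 + 2) = -3, so s_i + 3 = -2(s_{i-1} + 3).
Hence s_i = -2·(-2)^{i-1} - 3.
s_{28} = -2·(-2)^{27} - 3 = -2·-134217728 - 3 = 268435453.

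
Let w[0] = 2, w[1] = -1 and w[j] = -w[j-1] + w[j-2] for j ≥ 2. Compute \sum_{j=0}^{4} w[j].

w[2] = -(-1) + 2 = 3
w[3] = -3 + (-1) = -4
w[4] = -(-4) + 3 = 7
Sum = 2 + (-1) + 3 + (-4) + 7 = 7

7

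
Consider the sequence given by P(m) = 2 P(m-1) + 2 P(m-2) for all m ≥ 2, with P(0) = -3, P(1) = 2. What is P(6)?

P(2) = 2*2 + 2*(-3) = -2
P(3) = 2*(-2) + 2*2 = 0
P(4) = 2*0 + 2*(-2) = -4
P(5) = 2*(-4) + 2*0 = -8
P(6) = 2*(-8) + 2*(-4) = -24

-24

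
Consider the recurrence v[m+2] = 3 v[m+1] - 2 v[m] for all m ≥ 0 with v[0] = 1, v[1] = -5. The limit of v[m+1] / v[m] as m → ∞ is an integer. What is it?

2

The characteristic equation is r^2 - 3r + 2 = 0, which factors as (r - 2)(r - 1) = 0.
So the roots are 2 and 1. Since |2| > |1| and the coefficient of 2^m is non-zero, the ratio tends to 2.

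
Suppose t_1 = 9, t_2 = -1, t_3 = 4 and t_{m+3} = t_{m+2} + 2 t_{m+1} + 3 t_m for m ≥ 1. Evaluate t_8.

569

t_4 = 4 + 2(-1) + 3(9) = 29
t_5 = 29 + 2(4) + 3(-1) = 34
t_6 = 34 + 2(29) + 3(4) = 104
t_7 = 104 + 2(34) + 3(29) = 259
t_8 = 259 + 2(104) + 3(34) = 569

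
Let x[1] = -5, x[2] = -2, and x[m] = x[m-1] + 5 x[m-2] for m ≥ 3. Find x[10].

-24097

x[3] = (-2) + 5(-5) = -27
x[4] = (-27) + 5(-2) = -37
x[5] = (-37) + 5(-27) = -172
x[6] = (-172) + 5(-37) = -357
x[7] = (-357) + 5(-172) = -1217
x[8] = (-1217) + 5(-357) = -3002
x[9] = (-3002) + 5(-1217) = -9087
x[10] = (-9087) + 5(-3002) = -24097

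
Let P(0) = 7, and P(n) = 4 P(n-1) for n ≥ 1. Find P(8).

P(1) = 4·7 = 28
P(2) = 4·28 = 112
P(3) = 4·112 = 448
P(4) = 4·448 = 1792
P(5) = 4·1792 = 7168
P(6) = 4·7168 = 28672
P(7) = 4·28672 = 114688
P(8) = 4·114688 = 458752

458752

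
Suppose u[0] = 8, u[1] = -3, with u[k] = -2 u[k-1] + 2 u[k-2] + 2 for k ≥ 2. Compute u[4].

u[2] = -2*(-3) + 2*8 + 2 = 24
u[3] = -2*24 + 2*(-3) + 2 = -52
u[4] = -2*(-52) + 2*24 + 2 = 154

154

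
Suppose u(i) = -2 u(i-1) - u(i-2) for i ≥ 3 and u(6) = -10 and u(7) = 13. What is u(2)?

Rearranging, u(i-2) = -(u(i) + 2 u(i-1)).
u(5) = -(13 + 2(-10)) = 7
u(4) = -(-10 + 2(7)) = -4
u(3) = -(7 + 2(-4)) = 1
u(2) = -(-4 + 2(1)) = 2

2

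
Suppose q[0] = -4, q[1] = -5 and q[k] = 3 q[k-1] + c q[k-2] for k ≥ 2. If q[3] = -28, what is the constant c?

-1

q[2] = -15 - 4c
q[3] = -45 - 17c
So -45 - 17c = -28, giving c = -1.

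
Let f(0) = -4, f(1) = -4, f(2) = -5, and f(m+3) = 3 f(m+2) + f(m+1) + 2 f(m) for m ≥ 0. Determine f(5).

-319

f(3) = 3*(-5) + (-4) + 2*(-4) = -27
f(4) = 3*(-27) + (-5) + 2*(-4) = -94
f(5) = 3*(-94) + (-27) + 2*(-5) = -319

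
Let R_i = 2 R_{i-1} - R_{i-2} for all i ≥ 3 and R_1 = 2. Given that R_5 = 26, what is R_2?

8

Let R_2 = z.
R_3 = -2 + 2z
R_4 = -4 + 3z
R_5 = -6 + 4z
So -6 + 4z = 26, giving z = 8.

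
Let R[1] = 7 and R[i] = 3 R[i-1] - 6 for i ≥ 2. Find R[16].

57395631

The fixed point is -6/(1 - 3) = 3, so R[i] - 3 = 3(R[i-1] - 3).
Hence R[i] = 4·3^{i-1} + 3.
R[16] = 4·3^{15} + 3 = 4·14348907 + 3 = 57395631.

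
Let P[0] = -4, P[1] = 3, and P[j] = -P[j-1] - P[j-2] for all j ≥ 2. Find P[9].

P[2] = -3 - (-4) = 1
P[3] = -1 - 3 = -4
P[4] = -(-4) - 1 = 3
P[5] = -3 - (-4) = 1
P[6] = -1 - 3 = -4
P[7] = -(-4) - 1 = 3
P[8] = -3 - (-4) = 1
P[9] = -1 - 3 = -4

-4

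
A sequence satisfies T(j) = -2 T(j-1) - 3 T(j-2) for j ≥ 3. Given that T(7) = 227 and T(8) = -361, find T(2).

-7

Rearranging, T(j-2) = (T(j) + 2 T(j-1)) / -3.
T(6) = (-361 + 2(227)) / -3 = 93/-3 = -31
T(5) = (227 + 2(-31)) / -3 = 165/-3 = -55
T(4) = (-31 + 2(-55)) / -3 = -141/-3 = 47
T(3) = (-55 + 2(47)) / -3 = 39/-3 = -13
T(2) = (47 + 2(-13)) / -3 = 21/-3 = -7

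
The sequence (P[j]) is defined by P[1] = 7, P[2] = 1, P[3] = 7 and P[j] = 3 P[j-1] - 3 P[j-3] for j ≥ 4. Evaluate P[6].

-30

P[4] = 3·7 - 3·7 = 0
P[5] = 3·0 - 3·1 = -3
P[6] = 3·(-3) - 3·7 = -30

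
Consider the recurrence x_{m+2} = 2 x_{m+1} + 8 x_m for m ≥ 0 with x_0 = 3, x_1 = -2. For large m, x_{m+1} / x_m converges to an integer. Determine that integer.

The characteristic equation is r^2 - 2r - 8 = 0, which factors as (r - 4)(r + 2) = 0.
So the roots are 4 and -2. Since |4| > |-2| and the coefficient of 4^m is non-zero, the ratio tends to 4.

4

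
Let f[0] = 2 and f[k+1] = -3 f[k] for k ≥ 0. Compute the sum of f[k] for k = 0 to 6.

f[1] = -3(2) = -6
f[2] = -3(-6) = 18
f[3] = -3(18) = -54
f[4] = -3(-54) = 162
f[5] = -3(162) = -486
f[6] = -3(-486) = 1458
Sum = 2 + (-6) + 18 + (-54) + 162 + (-486) + 1458 = 1094

1094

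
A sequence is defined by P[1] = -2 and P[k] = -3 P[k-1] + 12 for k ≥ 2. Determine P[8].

P[2] = -3(-2) + 12 = 18
P[3] = -3(18) + 12 = -42
P[4] = -3(-42) + 12 = 138
P[5] = -3(138) + 12 = -402
P[6] = -3(-402) + 12 = 1218
P[7] = -3(1218) + 12 = -3642
P[8] = -3(-3642) + 12 = 10938

10938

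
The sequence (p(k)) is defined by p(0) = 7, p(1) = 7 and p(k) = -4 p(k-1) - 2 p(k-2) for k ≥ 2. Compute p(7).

21224

p(2) = -4·7 - 2·7 = -42
p(3) = -4·(-42) - 2·7 = 154
p(4) = -4·154 - 2·(-42) = -532
p(5) = -4·(-532) - 2·154 = 1820
p(6) = -4·1820 - 2·(-532) = -6216
p(7) = -4·(-6216) - 2·1820 = 21224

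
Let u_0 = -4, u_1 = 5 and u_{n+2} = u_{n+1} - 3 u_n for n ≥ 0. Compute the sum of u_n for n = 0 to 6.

u_2 = 5 - 3·(-4) = 17
u_3 = 17 - 3·5 = 2
u_4 = 2 - 3·17 = -49
u_5 = (-49) - 3·2 = -55
u_6 = (-55) - 3·(-49) = 92
Sum = (-4) + 5 + 17 + 2 + (-49) + (-55) + 92 = 8

8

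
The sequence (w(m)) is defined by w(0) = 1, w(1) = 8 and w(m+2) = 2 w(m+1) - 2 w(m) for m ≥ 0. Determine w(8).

16

w(2) = 2(8) - 2(1) = 14
w(3) = 2(14) - 2(8) = 12
w(4) = 2(12) - 2(14) = -4
w(5) = 2(-4) - 2(12) = -32
w(6) = 2(-32) - 2(-4) = -56
w(7) = 2(-56) - 2(-32) = -48
w(8) = 2(-48) - 2(-56) = 16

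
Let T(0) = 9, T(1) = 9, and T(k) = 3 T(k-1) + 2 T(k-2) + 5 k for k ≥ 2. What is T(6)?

T(2) = 3*9 + 2*9 + 10 = 55
T(3) = 3*55 + 2*9 + 15 = 198
T(4) = 3*198 + 2*55 + 20 = 724
T(5) = 3*724 + 2*198 + 25 = 2593
T(6) = 3*2593 + 2*724 + 30 = 9257

9257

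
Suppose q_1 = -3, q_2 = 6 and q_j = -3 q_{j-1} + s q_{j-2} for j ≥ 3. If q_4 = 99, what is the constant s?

q_3 = -18 - 3s
q_4 = 54 + 15s
So 54 + 15s = 99, giving s = 3.

3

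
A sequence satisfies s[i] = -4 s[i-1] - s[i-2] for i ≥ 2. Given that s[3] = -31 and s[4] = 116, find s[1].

-1

Rearranging, s[i-2] = -(s[i] + 4 s[i-1]).
s[2] = -(116 + 4*(-31)) = 8
s[1] = -(-31 + 4*8) = -1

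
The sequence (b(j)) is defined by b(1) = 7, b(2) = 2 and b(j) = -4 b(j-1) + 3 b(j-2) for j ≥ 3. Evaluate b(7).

4789

b(3) = -4·2 + 3·7 = 13
b(4) = -4·13 + 3·2 = -46
b(5) = -4·(-46) + 3·13 = 223
b(6) = -4·223 + 3·(-46) = -1030
b(7) = -4·(-1030) + 3·223 = 4789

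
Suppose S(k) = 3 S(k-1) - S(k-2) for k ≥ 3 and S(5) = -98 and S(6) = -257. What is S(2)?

Rearranging, S(k-2) = -(S(k) - 3 S(k-1)).
S(4) = -(-257 - 3·(-98)) = -37
S(3) = -(-98 - 3·(-37)) = -13
S(2) = -(-37 - 3·(-13)) = -2

-2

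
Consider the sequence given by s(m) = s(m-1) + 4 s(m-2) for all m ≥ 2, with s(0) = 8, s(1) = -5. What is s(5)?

143

s(2) = (-5) + 4(8) = 27
s(3) = 27 + 4(-5) = 7
s(4) = 7 + 4(27) = 115
s(5) = 115 + 4(7) = 143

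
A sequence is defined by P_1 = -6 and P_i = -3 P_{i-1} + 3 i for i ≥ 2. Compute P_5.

-588

P_2 = -3·(-6) + 6 = 24
P_3 = -3·24 + 9 = -63
P_4 = -3·(-63) + 12 = 201
P_5 = -3·201 + 15 = -588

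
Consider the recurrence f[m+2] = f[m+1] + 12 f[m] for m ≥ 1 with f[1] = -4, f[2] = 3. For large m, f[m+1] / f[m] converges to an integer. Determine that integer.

The characteristic equation is r^2 - r - 12 = 0, which factors as (r - 4)(r + 3) = 0.
So the roots are 4 and -3. Since |4| > |-3| and the coefficient of 4^m is non-zero, the ratio tends to 4.

4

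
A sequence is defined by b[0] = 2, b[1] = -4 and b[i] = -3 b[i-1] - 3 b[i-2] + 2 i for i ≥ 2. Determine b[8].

b[2] = -3·(-4) - 3·2 + 4 = 10
b[3] = -3·10 - 3·(-4) + 6 = -12
b[4] = -3·(-12) - 3·10 + 8 = 14
b[5] = -3·14 - 3·(-12) + 10 = 4
b[6] = -3·4 - 3·14 + 12 = -42
b[7] = -3·(-42) - 3·4 + 14 = 128
b[8] = -3·128 - 3·(-42) + 16 = -242

-242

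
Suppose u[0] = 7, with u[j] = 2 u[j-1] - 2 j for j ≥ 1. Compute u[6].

u[1] = 2·7 - 2 = 12
u[2] = 2·12 - 4 = 20
u[3] = 2·20 - 6 = 34
u[4] = 2·34 - 8 = 60
u[5] = 2·60 - 10 = 110
u[6] = 2·110 - 12 = 208

208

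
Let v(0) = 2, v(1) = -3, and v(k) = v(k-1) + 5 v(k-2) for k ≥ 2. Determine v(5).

v(2) = (-3) + 5·2 = 7
v(3) = 7 + 5·(-3) = -8
v(4) = (-8) + 5·7 = 27
v(5) = 27 + 5·(-8) = -13

-13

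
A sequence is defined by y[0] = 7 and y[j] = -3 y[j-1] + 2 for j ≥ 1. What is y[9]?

y[1] = -3·7 + 2 = -19
y[2] = -3·(-19) + 2 = 59
y[3] = -3·59 + 2 = -175
y[4] = -3·(-175) + 2 = 527
y[5] = -3·527 + 2 = -1579
y[6] = -3·(-1579) + 2 = 4739
y[7] = -3·4739 + 2 = -14215
y[8] = -3·(-14215) + 2 = 42647
y[9] = -3·42647 + 2 = -127939

-127939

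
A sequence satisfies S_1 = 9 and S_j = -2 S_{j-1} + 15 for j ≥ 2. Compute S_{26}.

-134217723

The fixed point is 15/(1 + 2) = 5, so S_j - 5 = -2(S_{j-1} - 5).
Hence S_j = 4·(-2)^{j-1} + 5.
S_{26} = 4·(-2)^{25} + 5 = 4·-33554432 + 5 = -134217723.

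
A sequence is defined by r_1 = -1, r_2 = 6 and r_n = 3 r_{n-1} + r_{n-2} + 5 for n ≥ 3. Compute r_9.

30898

r_3 = 3*6 + (-1) + 5 = 22
r_4 = 3*22 + 6 + 5 = 77
r_5 = 3*77 + 22 + 5 = 258
r_6 = 3*258 + 77 + 5 = 856
r_7 = 3*856 + 258 + 5 = 2831
r_8 = 3*2831 + 856 + 5 = 9354
r_9 = 3*9354 + 2831 + 5 = 30898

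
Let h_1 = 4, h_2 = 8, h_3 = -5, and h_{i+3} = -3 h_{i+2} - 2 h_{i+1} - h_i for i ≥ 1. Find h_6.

-36

h_4 = -3*(-5) - 2*8 - 4 = -5
h_5 = -3*(-5) - 2*(-5) - 8 = 17
h_6 = -3*17 - 2*(-5) - (-5) = -36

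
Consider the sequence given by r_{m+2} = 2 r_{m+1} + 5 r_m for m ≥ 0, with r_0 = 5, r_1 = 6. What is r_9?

r_2 = 2*6 + 5*5 = 37
r_3 = 2*37 + 5*6 = 104
r_4 = 2*104 + 5*37 = 393
r_5 = 2*393 + 5*104 = 1306
r_6 = 2*1306 + 5*393 = 4577
r_7 = 2*4577 + 5*1306 = 15684
r_8 = 2*15684 + 5*4577 = 54253
r_9 = 2*54253 + 5*15684 = 186926

186926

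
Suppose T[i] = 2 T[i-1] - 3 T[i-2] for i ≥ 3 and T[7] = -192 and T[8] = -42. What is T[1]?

-4

Rearranging, T[i-2] = (T[i] - 2 T[i-1]) / -3.
T[6] = (-42 - 2·(-192)) / -3 = 342/-3 = -114
T[5] = (-192 - 2·(-114)) / -3 = 36/-3 = -12
T[4] = (-114 - 2·(-12)) / -3 = -90/-3 = 30
T[3] = (-12 - 2·30) / -3 = -72/-3 = 24
T[2] = (30 - 2·24) / -3 = -18/-3 = 6
T[1] = (24 - 2·6) / -3 = 12/-3 = -4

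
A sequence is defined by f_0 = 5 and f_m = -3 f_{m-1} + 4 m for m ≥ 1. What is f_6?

f_1 = -3(5) + 4 = -11
f_2 = -3(-11) + 8 = 41
f_3 = -3(41) + 12 = -111
f_4 = -3(-111) + 16 = 349
f_5 = -3(349) + 20 = -1027
f_6 = -3(-1027) + 24 = 3105

3105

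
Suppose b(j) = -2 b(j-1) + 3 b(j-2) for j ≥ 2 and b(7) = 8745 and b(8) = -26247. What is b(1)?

9

Rearranging, b(j-2) = (b(j) + 2 b(j-1)) / 3.
b(6) = (-26247 + 2(8745)) / 3 = -8757/3 = -2919
b(5) = (8745 + 2(-2919)) / 3 = 2907/3 = 969
b(4) = (-2919 + 2(969)) / 3 = -981/3 = -327
b(3) = (969 + 2(-327)) / 3 = 315/3 = 105
b(2) = (-327 + 2(105)) / 3 = -117/3 = -39
b(1) = (105 + 2(-39)) / 3 = 27/3 = 9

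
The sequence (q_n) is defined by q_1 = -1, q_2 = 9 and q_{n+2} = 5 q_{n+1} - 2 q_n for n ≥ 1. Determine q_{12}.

40730137

q_3 = 5(9) - 2(-1) = 47
q_4 = 5(47) - 2(9) = 217
q_5 = 5(217) - 2(47) = 991
q_6 = 5(991) - 2(217) = 4521
q_7 = 5(4521) - 2(991) = 20623
q_8 = 5(20623) - 2(4521) = 94073
q_9 = 5(94073) - 2(20623) = 429119
q_{10} = 5(429119) - 2(94073) = 1957449
q_{11} = 5(1957449) - 2(429119) = 8929007
q_{12} = 5(8929007) - 2(1957449) = 40730137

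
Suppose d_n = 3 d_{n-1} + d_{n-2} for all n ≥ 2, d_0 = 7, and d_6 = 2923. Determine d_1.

6

Let d_1 = x.
d_2 = 7 + 3x
d_3 = 21 + 10x
d_4 = 70 + 33x
d_5 = 231 + 109x
d_6 = 763 + 360x
So 763 + 360x = 2923, giving x = 6.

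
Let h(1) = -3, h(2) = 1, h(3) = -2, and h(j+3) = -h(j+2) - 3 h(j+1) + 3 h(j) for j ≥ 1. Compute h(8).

134

h(4) = -(-2) - 3*1 + 3*(-3) = -10
h(5) = -(-10) - 3*(-2) + 3*1 = 19
h(6) = -19 - 3*(-10) + 3*(-2) = 5
h(7) = -5 - 3*19 + 3*(-10) = -92
h(8) = -(-92) - 3*5 + 3*19 = 134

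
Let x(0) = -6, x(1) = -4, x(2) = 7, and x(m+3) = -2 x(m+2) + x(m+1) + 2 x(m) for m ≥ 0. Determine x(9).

x(3) = -2(7) + (-4) + 2(-6) = -30
x(4) = -2(-30) + 7 + 2(-4) = 59
x(5) = -2(59) + (-30) + 2(7) = -134
x(6) = -2(-134) + 59 + 2(-30) = 267
x(7) = -2(267) + (-134) + 2(59) = -550
x(8) = -2(-550) + 267 + 2(-134) = 1099
x(9) = -2(1099) + (-550) + 2(267) = -2214

-2214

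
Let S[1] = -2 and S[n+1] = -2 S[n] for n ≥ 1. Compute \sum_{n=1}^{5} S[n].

S[2] = -2(-2) = 4
S[3] = -2(4) = -8
S[4] = -2(-8) = 16
S[5] = -2(16) = -32
Sum = (-2) + 4 + (-8) + 16 + (-32) = -22

-22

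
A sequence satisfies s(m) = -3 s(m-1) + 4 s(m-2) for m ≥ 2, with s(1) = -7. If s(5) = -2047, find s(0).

Let s(0) = z.
s(2) = 21 + 4z
s(3) = -91 - 12z
s(4) = 357 + 52z
s(5) = -1435 - 204z
So -1435 - 204z = -2047, giving z = 3.

3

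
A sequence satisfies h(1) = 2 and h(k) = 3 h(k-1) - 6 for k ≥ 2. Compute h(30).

The fixed point is -6/(1 - 3) = 3, so h(k) - 3 = 3(h(k-1) - 3).
Hence h(k) = -1·3^{k-1} + 3.
h(30) = -1·3^{29} + 3 = -1·68630377364883 + 3 = -68630377364880.

-68630377364880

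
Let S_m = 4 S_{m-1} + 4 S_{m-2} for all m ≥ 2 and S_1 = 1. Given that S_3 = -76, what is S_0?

Let S_0 = w.
S_2 = 4 + 4w
S_3 = 20 + 16w
So 20 + 16w = -76, giving w = -6.

-6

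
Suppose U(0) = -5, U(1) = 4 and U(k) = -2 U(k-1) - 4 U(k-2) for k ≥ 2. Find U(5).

U(2) = -2(4) - 4(-5) = 12
U(3) = -2(12) - 4(4) = -40
U(4) = -2(-40) - 4(12) = 32
U(5) = -2(32) - 4(-40) = 96

96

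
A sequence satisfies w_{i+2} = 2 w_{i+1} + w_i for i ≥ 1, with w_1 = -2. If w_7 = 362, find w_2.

Let w_2 = x.
w_3 = -2 + 2x
w_4 = -4 + 5x
w_5 = -10 + 12x
w_6 = -24 + 29x
w_7 = -58 + 70x
So -58 + 70x = 362, giving x = 6.

6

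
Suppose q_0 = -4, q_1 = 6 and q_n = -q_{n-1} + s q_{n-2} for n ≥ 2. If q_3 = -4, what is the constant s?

q_2 = -6 - 4s
q_3 = 6 + 10s
So 6 + 10s = -4, giving s = -1.

-1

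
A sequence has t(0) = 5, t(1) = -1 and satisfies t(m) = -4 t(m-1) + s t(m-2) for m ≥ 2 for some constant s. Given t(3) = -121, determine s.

t(2) = 4 + 5s
t(3) = -16 - 21s
So -16 - 21s = -121, giving s = 5.

5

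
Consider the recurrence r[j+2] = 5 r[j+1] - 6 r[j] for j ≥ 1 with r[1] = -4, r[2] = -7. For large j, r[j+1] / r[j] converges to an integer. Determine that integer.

The characteristic equation is r^2 - 5r + 6 = 0, which factors as (r - 3)(r - 2) = 0.
So the roots are 3 and 2. Since |3| > |2| and the coefficient of 3^j is non-zero, the ratio tends to 3.

3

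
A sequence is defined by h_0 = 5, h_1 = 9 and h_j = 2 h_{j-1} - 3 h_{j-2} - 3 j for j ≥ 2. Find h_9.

h_2 = 2*9 - 3*5 - 6 = -3
h_3 = 2*(-3) - 3*9 - 9 = -42
h_4 = 2*(-42) - 3*(-3) - 12 = -87
h_5 = 2*(-87) - 3*(-42) - 15 = -63
h_6 = 2*(-63) - 3*(-87) - 18 = 117
h_7 = 2*117 - 3*(-63) - 21 = 402
h_8 = 2*402 - 3*117 - 24 = 429
h_9 = 2*429 - 3*402 - 27 = -375

-375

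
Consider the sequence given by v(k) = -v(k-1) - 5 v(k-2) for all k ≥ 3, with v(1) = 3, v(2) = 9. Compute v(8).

849

v(3) = -9 - 5·3 = -24
v(4) = -(-24) - 5·9 = -21
v(5) = -(-21) - 5·(-24) = 141
v(6) = -141 - 5·(-21) = -36
v(7) = -(-36) - 5·141 = -669
v(8) = -(-669) - 5·(-36) = 849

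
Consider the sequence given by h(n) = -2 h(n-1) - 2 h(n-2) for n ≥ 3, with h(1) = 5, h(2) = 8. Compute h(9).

80

h(3) = -2·8 - 2·5 = -26
h(4) = -2·(-26) - 2·8 = 36
h(5) = -2·36 - 2·(-26) = -20
h(6) = -2·(-20) - 2·36 = -32
h(7) = -2·(-32) - 2·(-20) = 104
h(8) = -2·104 - 2·(-32) = -144
h(9) = -2·(-144) - 2·104 = 80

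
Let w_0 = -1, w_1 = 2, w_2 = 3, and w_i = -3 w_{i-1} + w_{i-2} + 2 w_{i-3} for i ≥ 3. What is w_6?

331

w_3 = -3(3) + 2 + 2(-1) = -9
w_4 = -3(-9) + 3 + 2(2) = 34
w_5 = -3(34) + (-9) + 2(3) = -105
w_6 = -3(-105) + 34 + 2(-9) = 331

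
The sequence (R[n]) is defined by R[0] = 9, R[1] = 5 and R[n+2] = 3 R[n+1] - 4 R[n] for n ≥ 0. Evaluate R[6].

R[2] = 3*5 - 4*9 = -21
R[3] = 3*(-21) - 4*5 = -83
R[4] = 3*(-83) - 4*(-21) = -165
R[5] = 3*(-165) - 4*(-83) = -163
R[6] = 3*(-163) - 4*(-165) = 171

171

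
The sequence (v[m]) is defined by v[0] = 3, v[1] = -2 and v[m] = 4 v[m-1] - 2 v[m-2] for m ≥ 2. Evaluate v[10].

-285920

v[2] = 4·(-2) - 2·3 = -14
v[3] = 4·(-14) - 2·(-2) = -52
v[4] = 4·(-52) - 2·(-14) = -180
v[5] = 4·(-180) - 2·(-52) = -616
v[6] = 4·(-616) - 2·(-180) = -2104
v[7] = 4·(-2104) - 2·(-616) = -7184
v[8] = 4·(-7184) - 2·(-2104) = -24528
v[9] = 4·(-24528) - 2·(-7184) = -83744
v[10] = 4·(-83744) - 2·(-24528) = -285920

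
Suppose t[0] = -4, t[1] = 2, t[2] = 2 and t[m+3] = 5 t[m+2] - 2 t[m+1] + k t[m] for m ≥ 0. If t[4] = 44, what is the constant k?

-1

t[3] = 6 - 4k
t[4] = 26 - 18k
So 26 - 18k = 44, giving k = -1.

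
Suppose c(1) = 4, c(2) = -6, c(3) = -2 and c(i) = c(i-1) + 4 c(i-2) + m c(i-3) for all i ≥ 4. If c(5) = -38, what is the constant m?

2

c(4) = -26 + 4m
c(5) = -34 - 2m
So -34 - 2m = -38, giving m = 2.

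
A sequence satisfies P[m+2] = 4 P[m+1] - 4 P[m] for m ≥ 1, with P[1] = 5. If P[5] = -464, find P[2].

-7

Let P[2] = v.
P[3] = -20 + 4v
P[4] = -80 + 12v
P[5] = -240 + 32v
So -240 + 32v = -464, giving v = -7.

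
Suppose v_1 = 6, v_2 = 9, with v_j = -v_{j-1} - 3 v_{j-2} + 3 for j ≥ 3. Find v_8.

369

v_3 = -9 - 3(6) + 3 = -24
v_4 = -(-24) - 3(9) + 3 = 0
v_5 = -0 - 3(-24) + 3 = 75
v_6 = -75 - 3(0) + 3 = -72
v_7 = -(-72) - 3(75) + 3 = -150
v_8 = -(-150) - 3(-72) + 3 = 369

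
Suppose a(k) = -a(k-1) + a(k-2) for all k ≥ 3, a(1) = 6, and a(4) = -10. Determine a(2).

-2

Let a(2) = x.
a(3) = 6 - x
a(4) = -6 + 2x
So -6 + 2x = -10, giving x = -2.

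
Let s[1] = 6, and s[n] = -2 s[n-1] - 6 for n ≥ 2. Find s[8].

s[2] = -2·6 - 6 = -18
s[3] = -2·(-18) - 6 = 30
s[4] = -2·30 - 6 = -66
s[5] = -2·(-66) - 6 = 126
s[6] = -2·126 - 6 = -258
s[7] = -2·(-258) - 6 = 510
s[8] = -2·510 - 6 = -1026

-1026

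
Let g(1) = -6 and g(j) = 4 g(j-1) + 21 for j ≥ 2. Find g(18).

17179869177

The fixed point is 21/(1 - 4) = -7, so g(j) + 7 = 4(g(j-1) + 7).
Hence g(j) = 1·4^{j-1} - 7.
g(18) = 1·4^{17} - 7 = 1·17179869184 - 7 = 17179869177.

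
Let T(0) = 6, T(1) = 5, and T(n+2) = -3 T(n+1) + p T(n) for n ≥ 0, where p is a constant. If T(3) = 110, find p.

-5

T(2) = -15 + 6p
T(3) = 45 - 13p
So 45 - 13p = 110, giving p = -5.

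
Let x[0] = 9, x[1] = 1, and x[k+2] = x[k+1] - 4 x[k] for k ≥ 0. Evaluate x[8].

-587

x[2] = 1 - 4*9 = -35
x[3] = (-35) - 4*1 = -39
x[4] = (-39) - 4*(-35) = 101
x[5] = 101 - 4*(-39) = 257
x[6] = 257 - 4*101 = -147
x[7] = (-147) - 4*257 = -1175
x[8] = (-1175) - 4*(-147) = -587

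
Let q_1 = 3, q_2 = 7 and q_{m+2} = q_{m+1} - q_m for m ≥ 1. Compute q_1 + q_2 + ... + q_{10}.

q_3 = 7 - 3 = 4
q_4 = 4 - 7 = -3
q_5 = (-3) - 4 = -7
q_6 = (-7) - (-3) = -4
q_7 = (-4) - (-7) = 3
q_8 = 3 - (-4) = 7
q_9 = 7 - 3 = 4
q_{10} = 4 - 7 = -3
Sum = 3 + 7 + 4 + (-3) + (-7) + (-4) + 3 + 7 + 4 + (-3) = 11

11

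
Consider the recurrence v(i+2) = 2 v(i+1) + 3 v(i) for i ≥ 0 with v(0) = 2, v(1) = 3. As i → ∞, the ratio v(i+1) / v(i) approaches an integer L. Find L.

The characteristic equation is r^2 - 2r - 3 = 0, which factors as (r - 3)(r + 1) = 0.
So the roots are 3 and -1. Since |3| > |-1| and the coefficient of 3^i is non-zero, the ratio tends to 3.

3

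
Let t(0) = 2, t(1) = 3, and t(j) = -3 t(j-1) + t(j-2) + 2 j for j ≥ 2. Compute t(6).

t(2) = -3·3 + 2 + 4 = -3
t(3) = -3·(-3) + 3 + 6 = 18
t(4) = -3·18 + (-3) + 8 = -49
t(5) = -3·(-49) + 18 + 10 = 175
t(6) = -3·175 + (-49) + 12 = -562

-562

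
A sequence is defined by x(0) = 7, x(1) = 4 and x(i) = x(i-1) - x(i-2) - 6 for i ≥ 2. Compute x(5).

x(2) = 4 - 7 - 6 = -9
x(3) = (-9) - 4 - 6 = -19
x(4) = (-19) - (-9) - 6 = -16
x(5) = (-16) - (-19) - 6 = -3

-3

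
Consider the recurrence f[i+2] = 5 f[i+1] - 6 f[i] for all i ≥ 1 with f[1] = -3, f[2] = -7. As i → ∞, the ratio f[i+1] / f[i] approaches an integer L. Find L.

The characteristic equation is r^2 - 5r + 6 = 0, which factors as (r - 3)(r - 2) = 0.
So the roots are 3 and 2. Since |3| > |2| and the coefficient of 3^i is non-zero, the ratio tends to 3.

3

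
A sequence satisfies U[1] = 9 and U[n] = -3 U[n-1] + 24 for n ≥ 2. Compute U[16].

The fixed point is 24/(1 + 3) = 6, so U[n] - 6 = -3(U[n-1] - 6).
Hence U[n] = 3·(-3)^{n-1} + 6.
U[16] = 3·(-3)^{15} + 6 = 3·-14348907 + 6 = -43046715.

-43046715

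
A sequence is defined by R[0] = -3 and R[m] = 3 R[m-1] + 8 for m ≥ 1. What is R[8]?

R[1] = 3*(-3) + 8 = -1
R[2] = 3*(-1) + 8 = 5
R[3] = 3*5 + 8 = 23
R[4] = 3*23 + 8 = 77
R[5] = 3*77 + 8 = 239
R[6] = 3*239 + 8 = 725
R[7] = 3*725 + 8 = 2183
R[8] = 3*2183 + 8 = 6557

6557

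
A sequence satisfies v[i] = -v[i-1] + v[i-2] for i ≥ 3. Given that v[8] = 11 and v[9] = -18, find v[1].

Rearranging, v[i-2] = v[i] + v[i-1].
v[7] = -18 + 11 = -7
v[6] = 11 + (-7) = 4
v[5] = -7 + 4 = -3
v[4] = 4 + (-3) = 1
v[3] = -3 + 1 = -2
v[2] = 1 + (-2) = -1
v[1] = -2 + (-1) = -3

-3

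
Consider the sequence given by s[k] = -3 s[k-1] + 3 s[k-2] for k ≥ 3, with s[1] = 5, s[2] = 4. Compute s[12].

s[3] = -3(4) + 3(5) = 3
s[4] = -3(3) + 3(4) = 3
s[5] = -3(3) + 3(3) = 0
s[6] = -3(0) + 3(3) = 9
s[7] = -3(9) + 3(0) = -27
s[8] = -3(-27) + 3(9) = 108
s[9] = -3(108) + 3(-27) = -405
s[10] = -3(-405) + 3(108) = 1539
s[11] = -3(1539) + 3(-405) = -5832
s[12] = -3(-5832) + 3(1539) = 22113

22113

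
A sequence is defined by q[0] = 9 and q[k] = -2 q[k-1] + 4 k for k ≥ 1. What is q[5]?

q[1] = -2(9) + 4 = -14
q[2] = -2(-14) + 8 = 36
q[3] = -2(36) + 12 = -60
q[4] = -2(-60) + 16 = 136
q[5] = -2(136) + 20 = -252

-252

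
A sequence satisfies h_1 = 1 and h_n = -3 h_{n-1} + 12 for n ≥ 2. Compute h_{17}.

-86093439

The fixed point is 12/(1 + 3) = 3, so h_n - 3 = -3(h_{n-1} - 3).
Hence h_n = -2·(-3)^{n-1} + 3.
h_{17} = -2·(-3)^{16} + 3 = -2·43046721 + 3 = -86093439.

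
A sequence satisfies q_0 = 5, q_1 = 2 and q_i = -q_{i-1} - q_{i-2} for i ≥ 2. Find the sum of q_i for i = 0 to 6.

q_2 = -2 - 5 = -7
q_3 = -(-7) - 2 = 5
q_4 = -5 - (-7) = 2
q_5 = -2 - 5 = -7
q_6 = -(-7) - 2 = 5
Sum = 5 + 2 + (-7) + 5 + 2 + (-7) + 5 = 5

5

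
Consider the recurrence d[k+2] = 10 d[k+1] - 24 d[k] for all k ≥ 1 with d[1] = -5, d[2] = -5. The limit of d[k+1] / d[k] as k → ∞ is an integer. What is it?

The characteristic equation is r^2 - 10r + 24 = 0, which factors as (r - 6)(r - 4) = 0.
So the roots are 6 and 4. Since |6| > |4| and the coefficient of 6^k is non-zero, the ratio tends to 6.

6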